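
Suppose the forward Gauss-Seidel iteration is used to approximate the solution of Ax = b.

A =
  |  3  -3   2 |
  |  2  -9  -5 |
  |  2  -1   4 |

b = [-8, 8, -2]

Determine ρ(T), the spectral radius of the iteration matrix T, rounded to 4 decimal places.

Split A = D + L + U, D = diag(3, -9, 4).
T_GS = -(D+L)⁻¹U: row 0 first, T[0,1] = -(-3)/(3) = +1.0000; later rows by forward substitution.
  T[0,:] = [+0.0000 +1.0000 -0.6667]
  T[1,:] = [+0.0000 +0.2222 -0.7037]
  T[2,:] = [+0.0000 -0.4444 +0.1574]
|λ(T)| sorted: 0.7500, 0.3704, 0.0000.
spectral radius ρ = 0.7500; 0.7500 < 1 ⇒ converges.

0.7500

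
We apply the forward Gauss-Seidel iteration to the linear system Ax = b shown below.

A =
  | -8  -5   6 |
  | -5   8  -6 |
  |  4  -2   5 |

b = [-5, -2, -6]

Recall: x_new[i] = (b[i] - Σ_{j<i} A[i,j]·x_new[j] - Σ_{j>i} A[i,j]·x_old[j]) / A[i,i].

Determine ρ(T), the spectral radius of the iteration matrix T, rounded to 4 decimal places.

0.9136

A = D + L + U where D = diag(-8, 8, 5).
Gauss-Seidel: T = -(D+L)⁻¹U, row 0 first, T[0,1] = -(-5)/(-8) = -0.6250; later rows by forward substitution.
  T[0,:] = [+0.0000 -0.6250 +0.7500]
  T[1,:] = [+0.0000 -0.3906 +1.2188]
  T[2,:] = [+0.0000 +0.3438 -0.1125]
moduli |λ_i(T)| = 0.9136, 0.4105, 0.0000.
ρ = 0.9136; 0.9136 < 1 ⇒ converges.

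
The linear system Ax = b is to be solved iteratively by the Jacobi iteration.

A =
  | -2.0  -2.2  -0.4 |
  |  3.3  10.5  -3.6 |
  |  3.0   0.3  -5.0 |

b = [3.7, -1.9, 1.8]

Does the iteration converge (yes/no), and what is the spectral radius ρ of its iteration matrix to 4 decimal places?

yes, ρ = 0.7397

Let D = diag(-2, 10.5, -5); L, U the strict triangles.
T_J = -D⁻¹(L+U): T[1,0] = -(3.3)/(10.5) = -0.3143; T[1,1] = 0.
  T[0,:] = [+0.0000 -1.1000 -0.2000]
  T[1,:] = [-0.3143 +0.0000 +0.3429]
  T[2,:] = [+0.6000 +0.0600 +0.0000]
|eigenvalues of T|: 0.7397, 0.5485, 0.5485.
ρ(T) = max|λ| = 0.7397; 0.7397 < 1 ⇒ converges.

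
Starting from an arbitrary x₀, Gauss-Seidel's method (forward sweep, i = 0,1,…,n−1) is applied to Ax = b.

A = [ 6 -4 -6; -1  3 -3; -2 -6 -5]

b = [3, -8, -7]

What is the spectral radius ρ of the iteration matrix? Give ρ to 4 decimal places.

Write A = D+L+U with D = diag(6, 3, -5).
GS T = -(D+L)⁻¹U: row 0 first, T[0,2] = -(-6)/(6) = +1.0000; later rows by forward substitution.
  T[0,:] = [+0.0000  +0.6667  +1.0000]
  T[1,:] = [+0.0000  +0.2222  +1.3333]
  T[2,:] = [+0.0000  -0.5333  -2.0000]
|roots of det(T-λI)|: 1.6124, 0.1654, 0.0000.
ρ = 1.6124; 1.6124 > 1, so it fails to converge.

1.6124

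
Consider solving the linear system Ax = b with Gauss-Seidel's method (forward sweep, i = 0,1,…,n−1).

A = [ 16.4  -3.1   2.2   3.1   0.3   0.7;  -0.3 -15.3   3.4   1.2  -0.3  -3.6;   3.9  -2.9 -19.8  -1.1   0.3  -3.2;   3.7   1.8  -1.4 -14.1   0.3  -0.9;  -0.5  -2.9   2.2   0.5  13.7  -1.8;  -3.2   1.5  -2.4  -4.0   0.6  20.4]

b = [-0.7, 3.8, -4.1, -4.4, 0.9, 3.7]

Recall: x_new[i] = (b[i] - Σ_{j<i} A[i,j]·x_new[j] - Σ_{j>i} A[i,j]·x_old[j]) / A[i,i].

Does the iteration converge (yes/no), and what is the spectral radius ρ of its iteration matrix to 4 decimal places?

A = D + L + U where D = diag(16.4, -15.3, -19.8, -14.1, 13.7, 20.4).
GS T = -(D+L)⁻¹U: row 0 first, T[0,4] = -(0.3)/(16.4) = -0.0183; later rows by forward substitution.
  T[0,:] = [+0.0000  +0.1890  -0.1341  -0.1890  -0.0183  -0.0427]
  T[1,:] = [+0.0000  -0.0037  +0.2249  +0.0821  -0.0192  -0.2345]
  T[2,:] = [+0.0000  +0.0378  -0.0594  -0.1048  +0.0144  -0.1357]
  T[3,:] = [+0.0000  +0.0454  -0.0006  -0.0287  +0.0126  -0.0915]
  T[4,:] = [+0.0000  -0.0016  +0.0523  +0.0284  -0.0075  +0.1053]
  T[5,:] = [+0.0000  +0.0433  -0.0462  -0.0545  +0.0029  -0.0265]
|eigenvalues of T|: 0.2172, 0.0914, 0.0914, 0.0237, 0.0237, 0.0000.
spectral radius ρ = 0.2172; 0.2172 < 1 ⇒ converges.

yes, ρ = 0.2172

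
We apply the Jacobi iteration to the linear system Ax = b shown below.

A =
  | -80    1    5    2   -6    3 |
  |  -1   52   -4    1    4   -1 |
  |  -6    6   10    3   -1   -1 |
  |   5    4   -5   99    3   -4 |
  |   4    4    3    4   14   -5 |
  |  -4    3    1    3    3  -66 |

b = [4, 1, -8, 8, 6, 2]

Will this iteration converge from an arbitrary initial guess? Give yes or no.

yes

A = D + L + U where D = diag(-80, 52, 10, 99, 14, -66).
Jacobi T = -D⁻¹(L+U): T[2,5] = -(-1)/(10) = +0.1000; T[2,2] = 0.
  T[0,:] = [+0.0000, +0.0125, +0.0625, +0.0250, -0.0750, +0.0375]
  T[1,:] = [+0.0192, +0.0000, +0.0769, -0.0192, -0.0769, +0.0192]
  T[2,:] = [+0.6000, -0.6000, +0.0000, -0.3000, +0.1000, +0.1000]
  T[3,:] = [-0.0505, -0.0404, +0.0505, +0.0000, -0.0303, +0.0404]
  T[4,:] = [-0.2857, -0.2857, -0.2143, -0.2857, +0.0000, +0.3571]
  T[5,:] = [-0.0606, +0.0455, +0.0152, +0.0455, +0.0455, +0.0000]
|roots of det(T-λI)|: 0.2832, 0.1623, 0.1623, 0.1544, 0.1544, 0.0273.
spectral radius ρ = 0.2832; 0.2832 < 1: convergent.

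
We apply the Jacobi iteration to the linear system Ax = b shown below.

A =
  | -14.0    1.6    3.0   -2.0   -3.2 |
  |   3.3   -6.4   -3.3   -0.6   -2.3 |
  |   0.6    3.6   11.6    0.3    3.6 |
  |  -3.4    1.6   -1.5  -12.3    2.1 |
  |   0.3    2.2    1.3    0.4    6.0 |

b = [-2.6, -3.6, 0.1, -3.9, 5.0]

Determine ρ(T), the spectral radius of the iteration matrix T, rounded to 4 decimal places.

0.7046

Split A = D + L + U, D = diag(-14, -6.4, 11.6, -12.3, 6).
Jacobi T = -D⁻¹(L+U): T[3,2] = -(-1.5)/(-12.3) = -0.1220; T[3,3] = 0.
  T[0,:] = [+0.0000, +0.1143, +0.2143, -0.1429, -0.2286]
  T[1,:] = [+0.5156, +0.0000, -0.5156, -0.0938, -0.3594]
  T[2,:] = [-0.0517, -0.3103, +0.0000, -0.0259, -0.3103]
  T[3,:] = [-0.2764, +0.1301, -0.1220, +0.0000, +0.1707]
  T[4,:] = [-0.0500, -0.3667, -0.2167, -0.0667, +0.0000]
eigenvalue magnitudes: 0.7046, 0.5471, 0.2533, 0.2533, 0.2334.
ρ = 0.7046; 0.7046 < 1 ⇒ converges.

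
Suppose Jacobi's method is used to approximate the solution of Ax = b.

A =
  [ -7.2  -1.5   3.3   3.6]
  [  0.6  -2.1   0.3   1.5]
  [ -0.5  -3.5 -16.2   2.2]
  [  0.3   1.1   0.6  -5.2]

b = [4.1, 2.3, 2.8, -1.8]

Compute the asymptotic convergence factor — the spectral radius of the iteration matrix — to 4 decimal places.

0.3714

Diagonal D = diag(-7.2, -2.1, -16.2, -5.2); L, U strict lower/upper.
T_J = -D⁻¹(L+U): T[1,2] = -(0.3)/(-2.1) = +0.1429; T[1,1] = 0.
  T[0,:] = [+0.0000, -0.2083, +0.4583, +0.5000]
  T[1,:] = [+0.2857, +0.0000, +0.1429, +0.7143]
  T[2,:] = [-0.0309, -0.2160, +0.0000, +0.1358]
  T[3,:] = [+0.0577, +0.2115, +0.1154, +0.0000]
eigenvalue magnitudes: 0.3714, 0.2206, 0.2206, 0.0049.
ρ(T) = max|λ| = 0.3714; 0.3714 < 1: convergent.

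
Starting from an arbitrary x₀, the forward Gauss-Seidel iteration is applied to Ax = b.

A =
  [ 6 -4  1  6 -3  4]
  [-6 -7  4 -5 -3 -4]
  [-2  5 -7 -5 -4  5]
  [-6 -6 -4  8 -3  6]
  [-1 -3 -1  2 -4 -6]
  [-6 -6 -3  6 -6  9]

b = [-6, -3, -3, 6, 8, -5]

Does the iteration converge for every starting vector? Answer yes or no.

A = D + L + U where D = diag(6, -7, -7, 8, -4, 9).
T_GS = -(D+L)⁻¹U: row 0 first, T[0,3] = -(6)/(6) = -1.0000; later rows by forward substitution.
  T[0,:] = [+0.0000 +0.6667 -0.1667 -1.0000 +0.5000 -0.6667]
  T[1,:] = [+0.0000 -0.5714 +0.7143 +0.1429 -0.8571 +0.0000]
  T[2,:] = [+0.0000 -0.5986 +0.5578 -0.3265 -1.3265 +0.9048]
  T[3,:] = [+0.0000 -0.2279 +0.6896 -0.8061 -0.5561 -0.7976]
  T[4,:] = [+0.0000 +0.2976 -0.2887 -0.1786 +0.5714 -1.9583]
  T[5,:] = [+0.0000 +0.2143 -0.1012 -0.2619 +0.0714 -0.9167]
moduli |λ_i(T)| = 1.3381, 0.6049, 0.6049, 0.5203, 0.4006, 0.0000.
ρ(T) = max|λ| = 1.3381; 1.3381 > 1, so it fails to converge.

no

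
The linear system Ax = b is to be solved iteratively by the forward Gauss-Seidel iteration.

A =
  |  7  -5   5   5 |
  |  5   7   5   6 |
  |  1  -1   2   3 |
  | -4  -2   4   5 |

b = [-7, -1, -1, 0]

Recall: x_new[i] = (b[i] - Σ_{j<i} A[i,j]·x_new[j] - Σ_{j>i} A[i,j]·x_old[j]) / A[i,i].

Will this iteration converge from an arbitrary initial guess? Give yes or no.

A = D + L + U where D = diag(7, 7, 2, 5).
Gauss-Seidel: T = -(D+L)⁻¹U, row 0 first, T[0,3] = -(5)/(7) = -0.7143; later rows by forward substitution.
  T[0,:] = [+0.0000 +0.7143 -0.7143 -0.7143]
  T[1,:] = [+0.0000 -0.5102 -0.2041 -0.3469]
  T[2,:] = [+0.0000 -0.6122 +0.2551 -1.3163]
  T[3,:] = [+0.0000 +0.8571 -0.8571 +0.3429]
|eigenvalues of T|: 1.3237, 0.6801, 0.6801, 0.0000.
ρ(T) = max|λ| = 1.3237; 1.3237 > 1, so it fails to converge.

no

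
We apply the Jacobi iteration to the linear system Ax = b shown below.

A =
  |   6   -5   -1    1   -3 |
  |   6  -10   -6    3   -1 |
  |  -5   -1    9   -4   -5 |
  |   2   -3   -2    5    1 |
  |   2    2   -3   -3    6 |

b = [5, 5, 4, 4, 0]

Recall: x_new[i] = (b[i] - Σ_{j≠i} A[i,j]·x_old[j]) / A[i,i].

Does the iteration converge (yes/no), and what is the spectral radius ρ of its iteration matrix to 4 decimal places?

no, ρ = 1.2388

Diagonal D = diag(6, -10, 9, 5, 6); L, U strict lower/upper.
Jacobi: T = -D⁻¹(L+U), T[0,4] = -(-3)/(6) = +0.5000; T[0,0] = 0.
  T[0,:] = [+0.0000, +0.8333, +0.1667, -0.1667, +0.5000]
  T[1,:] = [+0.6000, +0.0000, -0.6000, +0.3000, -0.1000]
  T[2,:] = [+0.5556, +0.1111, +0.0000, +0.4444, +0.5556]
  T[3,:] = [-0.4000, +0.6000, +0.4000, +0.0000, -0.2000]
  T[4,:] = [-0.3333, -0.3333, +0.5000, +0.5000, +0.0000]
|eigenvalues of T|: 1.2388, 0.6838, 0.6838, 0.3158, 0.3158.
ρ(T) = max|λ| = 1.2388; 1.2388 > 1: divergent.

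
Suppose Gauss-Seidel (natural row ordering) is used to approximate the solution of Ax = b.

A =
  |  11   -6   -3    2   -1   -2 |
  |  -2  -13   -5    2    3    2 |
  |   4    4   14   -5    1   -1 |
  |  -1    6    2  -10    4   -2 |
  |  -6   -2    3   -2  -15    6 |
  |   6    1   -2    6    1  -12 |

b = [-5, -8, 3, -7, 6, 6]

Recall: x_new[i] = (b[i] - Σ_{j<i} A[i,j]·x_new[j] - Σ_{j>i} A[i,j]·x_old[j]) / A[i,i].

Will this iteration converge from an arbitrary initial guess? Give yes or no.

Write A = D+L+U with D = diag(11, -13, 14, -10, -15, -12).
GS T = -(D+L)⁻¹U: row 0 first, T[0,4] = -(-1)/(11) = +0.0909; later rows by forward substitution.
  T[0,:] = [+0.0000  +0.5455  +0.2727  -0.1818  +0.0909  +0.1818]
  T[1,:] = [+0.0000  -0.0839  -0.4266  +0.1818  +0.2168  +0.1259]
  T[2,:] = [+0.0000  -0.1319  +0.0440  +0.3571  -0.1593  -0.0165]
  T[3,:] = [+0.0000  -0.1313  -0.2744  +0.1987  +0.4891  -0.1460]
  T[4,:] = [+0.0000  -0.2159  -0.0068  +0.0934  -0.1624  +0.3267]
  T[5,:] = [+0.0000  +0.2041  -0.0443  -0.0281  +0.3211  +0.0584]
|roots of det(T-λI)|: 0.5414, 0.3603, 0.3603, 0.3562, 0.2395, 0.0000.
ρ = 0.5414; 0.5414 < 1: convergent.

yes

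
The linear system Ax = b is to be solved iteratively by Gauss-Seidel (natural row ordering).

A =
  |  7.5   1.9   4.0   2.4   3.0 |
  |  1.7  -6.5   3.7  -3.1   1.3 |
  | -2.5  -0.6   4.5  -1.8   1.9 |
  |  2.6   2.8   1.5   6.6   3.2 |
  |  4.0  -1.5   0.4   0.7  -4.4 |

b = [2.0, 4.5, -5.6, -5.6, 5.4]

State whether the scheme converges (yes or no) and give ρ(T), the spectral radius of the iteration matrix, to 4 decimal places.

yes, ρ = 0.9272

Write A = D+L+U with D = diag(7.5, -6.5, 4.5, 6.6, -4.4).
T_GS = -(D+L)⁻¹U: row 0 first, T[0,4] = -(3)/(7.5) = -0.4000; later rows by forward substitution.
  T[0,:] = [+0.0000, -0.2533, -0.5333, -0.3200, -0.4000]
  T[1,:] = [+0.0000, -0.0663, +0.4297, -0.5606, +0.0954]
  T[2,:] = [+0.0000, -0.1496, -0.2390, +0.1475, -0.6317]
  T[3,:] = [+0.0000, +0.1619, +0.0821, +0.3304, -0.2242]
  T[4,:] = [+0.0000, -0.1956, -0.6400, -0.0338, -0.4892]
moduli |λ_i(T)| = 0.9272, 0.4231, 0.2546, 0.2546, 0.0000.
spectral radius ρ = 0.9272; 0.9272 < 1: convergent.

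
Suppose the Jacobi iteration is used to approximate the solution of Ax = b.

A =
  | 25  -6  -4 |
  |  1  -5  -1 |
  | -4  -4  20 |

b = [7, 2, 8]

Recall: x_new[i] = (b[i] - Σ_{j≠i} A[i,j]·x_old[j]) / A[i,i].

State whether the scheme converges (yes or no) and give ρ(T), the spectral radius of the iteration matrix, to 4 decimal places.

Let D = diag(25, -5, 20); L, U the strict triangles.
Jacobi T = -D⁻¹(L+U): T[1,0] = -(1)/(-5) = +0.2000; T[1,1] = 0.
  T[0,:] = [+0.0000  +0.2400  +0.1600]
  T[1,:] = [+0.2000  +0.0000  -0.2000]
  T[2,:] = [+0.2000  +0.2000  +0.0000]
eigenvalue magnitudes: 0.2319, 0.1175, 0.1175.
ρ = 0.2319; 0.2319 < 1 ⇒ converges.

yes, ρ = 0.2319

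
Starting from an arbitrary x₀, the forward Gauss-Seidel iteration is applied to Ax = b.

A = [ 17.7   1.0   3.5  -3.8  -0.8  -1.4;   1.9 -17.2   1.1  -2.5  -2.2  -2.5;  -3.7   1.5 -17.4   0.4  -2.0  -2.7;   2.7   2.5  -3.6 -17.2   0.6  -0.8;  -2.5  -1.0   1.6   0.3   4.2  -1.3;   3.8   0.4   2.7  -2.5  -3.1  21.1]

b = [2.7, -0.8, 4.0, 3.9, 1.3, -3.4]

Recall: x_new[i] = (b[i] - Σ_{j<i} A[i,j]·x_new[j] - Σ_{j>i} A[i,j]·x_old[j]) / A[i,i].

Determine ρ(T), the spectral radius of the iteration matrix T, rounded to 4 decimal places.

0.2497

Let D = diag(17.7, -17.2, -17.4, -17.2, 4.2, 21.1); L, U the strict triangles.
Gauss-Seidel: T = -(D+L)⁻¹U, row 0 first, T[0,4] = -(-0.8)/(17.7) = +0.0452; later rows by forward substitution.
  T[0,:] = [+0.0000, -0.0565, -0.1977, +0.2147, +0.0452, +0.0791]
  T[1,:] = [+0.0000, -0.0062, +0.0421, -0.1216, -0.1229, -0.1366]
  T[2,:] = [+0.0000, +0.0115, +0.0457, -0.0331, -0.1351, -0.1838]
  T[3,:] = [+0.0000, -0.0122, -0.0345, +0.0230, +0.0524, -0.0155]
  T[4,:] = [+0.0000, -0.0386, -0.1226, +0.1098, +0.0454, +0.3952]
  T[5,:] = [+0.0000, +0.0017, +0.0069, -0.0133, +0.0244, +0.0681]
eigenvalue magnitudes: 0.2497, 0.1256, 0.0841, 0.0341, 0.0018, 0.0000.
spectral radius ρ = 0.2497; 0.2497 < 1: convergent.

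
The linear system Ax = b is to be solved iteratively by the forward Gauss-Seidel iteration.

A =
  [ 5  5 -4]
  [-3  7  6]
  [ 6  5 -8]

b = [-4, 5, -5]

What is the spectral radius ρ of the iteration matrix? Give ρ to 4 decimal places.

0.8803

Split A = D + L + U, D = diag(5, 7, -8).
GS T = -(D+L)⁻¹U: row 0 first, T[0,1] = -(5)/(5) = -1.0000; later rows by forward substitution.
  T[0,:] = [+0.0000, -1.0000, +0.8000]
  T[1,:] = [+0.0000, -0.4286, -0.5143]
  T[2,:] = [+0.0000, -1.0179, +0.2786]
|roots of det(T-λI)|: 0.8803, 0.7303, 0.0000.
ρ(T) = max|λ| = 0.8803; 0.8803 < 1, so it converges for any x₀.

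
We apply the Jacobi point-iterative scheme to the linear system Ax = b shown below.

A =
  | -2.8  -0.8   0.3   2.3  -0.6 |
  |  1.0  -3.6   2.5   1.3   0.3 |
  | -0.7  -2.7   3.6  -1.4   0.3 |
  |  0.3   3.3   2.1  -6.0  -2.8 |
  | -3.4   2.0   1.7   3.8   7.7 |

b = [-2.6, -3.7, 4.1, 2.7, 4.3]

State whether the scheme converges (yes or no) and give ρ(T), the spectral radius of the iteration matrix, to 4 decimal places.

no, ρ = 1.2273

A = D + L + U where D = diag(-2.8, -3.6, 3.6, -6, 7.7).
Jacobi: T = -D⁻¹(L+U), T[2,3] = -(-1.4)/(3.6) = +0.3889; T[2,2] = 0.
  T[0,:] = [+0.0000  -0.2857  +0.1071  +0.8214  -0.2143]
  T[1,:] = [+0.2778  +0.0000  +0.6944  +0.3611  +0.0833]
  T[2,:] = [+0.1944  +0.7500  +0.0000  +0.3889  -0.0833]
  T[3,:] = [+0.0500  +0.5500  +0.3500  +0.0000  -0.4667]
  T[4,:] = [+0.4416  -0.2597  -0.2208  -0.4935  +0.0000]
moduli |λ_i(T)| = 1.2273, 0.7843, 0.6156, 0.5427, 0.5427.
ρ = 1.2273; 1.2273 > 1: divergent.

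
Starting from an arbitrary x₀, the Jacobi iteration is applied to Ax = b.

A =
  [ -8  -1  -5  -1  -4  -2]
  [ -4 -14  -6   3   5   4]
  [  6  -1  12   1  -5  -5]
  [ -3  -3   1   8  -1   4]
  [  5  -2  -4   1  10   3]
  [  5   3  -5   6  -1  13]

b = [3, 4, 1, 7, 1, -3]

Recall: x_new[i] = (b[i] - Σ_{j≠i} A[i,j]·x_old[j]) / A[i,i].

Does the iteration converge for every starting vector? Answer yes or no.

no

A = D + L + U where D = diag(-8, -14, 12, 8, 10, 13).
Jacobi T = -D⁻¹(L+U): T[0,2] = -(-5)/(-8) = -0.6250; T[0,0] = 0.
  T[0,:] = [+0.0000  -0.1250  -0.6250  -0.1250  -0.5000  -0.2500]
  T[1,:] = [-0.2857  +0.0000  -0.4286  +0.2143  +0.3571  +0.2857]
  T[2,:] = [-0.5000  +0.0833  +0.0000  -0.0833  +0.4167  +0.4167]
  T[3,:] = [+0.3750  +0.3750  -0.1250  +0.0000  +0.1250  -0.5000]
  T[4,:] = [-0.5000  +0.2000  +0.4000  -0.1000  +0.0000  -0.3000]
  T[5,:] = [-0.3846  -0.2308  +0.3846  -0.4615  +0.0769  +0.0000]
moduli |λ_i(T)| = 1.1639, 0.5946, 0.5280, 0.4910, 0.3965, 0.3965.
ρ = 1.1639; 1.1639 > 1 ⇒ diverges.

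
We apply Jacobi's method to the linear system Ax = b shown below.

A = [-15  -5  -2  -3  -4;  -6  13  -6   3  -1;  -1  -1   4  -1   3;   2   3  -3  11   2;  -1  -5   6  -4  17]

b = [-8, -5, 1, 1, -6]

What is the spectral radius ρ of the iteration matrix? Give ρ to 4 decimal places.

Let D = diag(-15, 13, 4, 11, 17); L, U the strict triangles.
Jacobi T = -D⁻¹(L+U): T[2,0] = -(-1)/(4) = +0.2500; T[2,2] = 0.
  T[0,:] = [+0.0000  -0.3333  -0.1333  -0.2000  -0.2667]
  T[1,:] = [+0.4615  +0.0000  +0.4615  -0.2308  +0.0769]
  T[2,:] = [+0.2500  +0.2500  +0.0000  +0.2500  -0.7500]
  T[3,:] = [-0.1818  -0.2727  +0.2727  +0.0000  -0.1818]
  T[4,:] = [+0.0588  +0.2941  -0.3529  +0.2353  +0.0000]
moduli |λ_i(T)| = 0.8510, 0.4207, 0.4207, 0.4114, 0.1392.
spectral radius ρ = 0.8510; 0.8510 < 1 ⇒ converges.

0.8510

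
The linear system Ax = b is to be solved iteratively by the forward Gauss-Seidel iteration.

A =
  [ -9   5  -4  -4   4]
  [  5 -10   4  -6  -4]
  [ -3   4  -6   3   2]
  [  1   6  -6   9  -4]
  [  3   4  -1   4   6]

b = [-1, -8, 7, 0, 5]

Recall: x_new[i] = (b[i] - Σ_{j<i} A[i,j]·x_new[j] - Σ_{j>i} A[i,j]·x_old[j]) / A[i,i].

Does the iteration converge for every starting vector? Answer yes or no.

no

Split A = D + L + U, D = diag(-9, -10, -6, 9, 6).
GS T = -(D+L)⁻¹U: row 0 first, T[0,2] = -(-4)/(-9) = -0.4444; later rows by forward substitution.
  T[0,:] = [+0.0000 +0.5556 -0.4444 -0.4444 +0.4444]
  T[1,:] = [+0.0000 +0.2778 +0.1778 -0.8222 -0.1778]
  T[2,:] = [+0.0000 -0.0926 +0.3407 +0.1741 -0.0074]
  T[3,:] = [+0.0000 -0.3086 +0.1580 +0.7136 +0.5086]
  T[4,:] = [+0.0000 -0.2726 +0.0551 +0.3237 -0.4440]
|eigenvalues of T|: 1.2132, 0.5170, 0.3163, 0.1245, 0.0000.
spectral radius ρ = 1.2132; 1.2132 > 1: divergent.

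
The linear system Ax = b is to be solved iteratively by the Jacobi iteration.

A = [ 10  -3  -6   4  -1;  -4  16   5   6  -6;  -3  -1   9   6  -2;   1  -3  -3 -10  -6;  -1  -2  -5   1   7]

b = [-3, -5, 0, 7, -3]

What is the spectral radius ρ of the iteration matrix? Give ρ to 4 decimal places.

1.1576

A = D + L + U where D = diag(10, 16, 9, -10, 7).
Jacobi T = -D⁻¹(L+U): T[1,4] = -(-6)/(16) = +0.3750; T[1,1] = 0.
  T[0,:] = [+0.0000 +0.3000 +0.6000 -0.4000 +0.1000]
  T[1,:] = [+0.2500 +0.0000 -0.3125 -0.3750 +0.3750]
  T[2,:] = [+0.3333 +0.1111 +0.0000 -0.6667 +0.2222]
  T[3,:] = [+0.1000 -0.3000 -0.3000 +0.0000 -0.6000]
  T[4,:] = [+0.1429 +0.2857 +0.7143 -0.1429 +0.0000]
|eigenvalues of T|: 1.1576, 0.6848, 0.3654, 0.3654, 0.0086.
spectral radius ρ = 1.1576; 1.1576 > 1: divergent.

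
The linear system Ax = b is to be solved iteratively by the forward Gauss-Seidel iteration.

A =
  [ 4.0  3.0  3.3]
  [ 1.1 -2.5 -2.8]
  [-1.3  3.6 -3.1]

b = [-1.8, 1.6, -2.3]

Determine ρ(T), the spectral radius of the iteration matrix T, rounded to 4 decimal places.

1.4659

A = D + L + U where D = diag(4, -2.5, -3.1).
T_GS = -(D+L)⁻¹U: row 0 first, T[0,1] = -(3)/(4) = -0.7500; later rows by forward substitution.
  T[0,:] = [+0.0000, -0.7500, -0.8250]
  T[1,:] = [+0.0000, -0.3300, -1.4830]
  T[2,:] = [+0.0000, -0.0687, -1.3762]
moduli |λ_i(T)| = 1.4659, 0.2403, 0.0000.
ρ(T) = max|λ| = 1.4659; 1.4659 > 1 ⇒ diverges.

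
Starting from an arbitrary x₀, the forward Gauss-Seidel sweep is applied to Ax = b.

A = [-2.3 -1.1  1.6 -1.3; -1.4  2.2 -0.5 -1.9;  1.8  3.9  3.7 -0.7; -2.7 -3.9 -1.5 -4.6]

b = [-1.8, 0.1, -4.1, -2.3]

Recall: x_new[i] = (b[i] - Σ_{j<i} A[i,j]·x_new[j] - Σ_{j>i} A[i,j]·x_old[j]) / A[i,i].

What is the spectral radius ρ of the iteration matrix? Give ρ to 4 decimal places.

Split A = D + L + U, D = diag(-2.3, 2.2, 3.7, -4.6).
T_GS = -(D+L)⁻¹U: row 0 first, T[0,2] = -(1.6)/(-2.3) = +0.6957; later rows by forward substitution.
  T[0,:] = [+0.0000, -0.4783, +0.6957, -0.5652]
  T[1,:] = [+0.0000, -0.3043, +0.6700, +0.5040]
  T[2,:] = [+0.0000, +0.5535, -1.0446, -0.0670]
  T[3,:] = [+0.0000, +0.3583, -0.6357, -0.0736]
eigenvalue magnitudes: 1.5327, 0.1595, 0.0494, 0.0000.
spectral radius ρ = 1.5327; 1.5327 > 1: divergent.

1.5327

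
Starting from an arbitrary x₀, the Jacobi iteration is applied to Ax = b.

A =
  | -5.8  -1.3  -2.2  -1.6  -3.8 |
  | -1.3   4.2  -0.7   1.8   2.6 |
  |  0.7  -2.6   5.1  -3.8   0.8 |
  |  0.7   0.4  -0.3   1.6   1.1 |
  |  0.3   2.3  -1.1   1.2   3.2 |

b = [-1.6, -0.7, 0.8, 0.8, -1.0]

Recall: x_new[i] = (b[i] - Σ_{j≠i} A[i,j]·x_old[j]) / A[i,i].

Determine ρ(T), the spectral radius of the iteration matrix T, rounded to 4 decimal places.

Diagonal D = diag(-5.8, 4.2, 5.1, 1.6, 3.2); L, U strict lower/upper.
Jacobi T = -D⁻¹(L+U): T[3,2] = -(-0.3)/(1.6) = +0.1875; T[3,3] = 0.
  T[0,:] = [+0.0000, -0.2241, -0.3793, -0.2759, -0.6552]
  T[1,:] = [+0.3095, +0.0000, +0.1667, -0.4286, -0.6190]
  T[2,:] = [-0.1373, +0.5098, +0.0000, +0.7451, -0.1569]
  T[3,:] = [-0.4375, -0.2500, +0.1875, +0.0000, -0.6875]
  T[4,:] = [-0.0938, -0.7188, +0.3438, -0.3750, +0.0000]
|λ(T)| sorted: 1.2613, 0.7628, 0.7628, 0.3261, 0.3261.
ρ = 1.2613; 1.2613 > 1 ⇒ diverges.

1.2613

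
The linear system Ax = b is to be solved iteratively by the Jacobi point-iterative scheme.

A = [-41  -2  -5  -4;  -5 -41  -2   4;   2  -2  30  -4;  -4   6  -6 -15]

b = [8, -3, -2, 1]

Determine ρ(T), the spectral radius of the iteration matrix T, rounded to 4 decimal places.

Let D = diag(-41, -41, 30, -15); L, U the strict triangles.
T_J = -D⁻¹(L+U): T[2,3] = -(-4)/(30) = +0.1333; T[2,2] = 0.
  T[0,:] = [+0.0000 -0.0488 -0.1220 -0.0976]
  T[1,:] = [-0.1220 +0.0000 -0.0488 +0.0976]
  T[2,:] = [-0.0667 +0.0667 +0.0000 +0.1333]
  T[3,:] = [-0.2667 +0.4000 -0.4000 +0.0000]
|λ(T)| sorted: 0.2175, 0.1420, 0.1185, 0.1185.
ρ = 0.2175; 0.2175 < 1, so it converges for any x₀.

0.2175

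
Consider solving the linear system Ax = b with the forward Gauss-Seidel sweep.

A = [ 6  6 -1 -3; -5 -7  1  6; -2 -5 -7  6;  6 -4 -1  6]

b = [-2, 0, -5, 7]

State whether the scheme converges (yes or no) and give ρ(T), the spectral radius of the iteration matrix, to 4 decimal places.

no, ρ = 1.2430

Write A = D+L+U with D = diag(6, -7, -7, 6).
Gauss-Seidel: T = -(D+L)⁻¹U, row 0 first, T[0,3] = -(-3)/(6) = +0.5000; later rows by forward substitution.
  T[0,:] = [+0.0000 -1.0000 +0.1667 +0.5000]
  T[1,:] = [+0.0000 +0.7143 +0.0238 +0.5000]
  T[2,:] = [+0.0000 -0.2245 -0.0646 +0.3571]
  T[3,:] = [+0.0000 +1.4388 -0.1616 -0.1071]
moduli |λ_i(T)| = 1.2430, 0.5056, 0.1948, 0.0000.
spectral radius ρ = 1.2430; 1.2430 > 1 ⇒ diverges.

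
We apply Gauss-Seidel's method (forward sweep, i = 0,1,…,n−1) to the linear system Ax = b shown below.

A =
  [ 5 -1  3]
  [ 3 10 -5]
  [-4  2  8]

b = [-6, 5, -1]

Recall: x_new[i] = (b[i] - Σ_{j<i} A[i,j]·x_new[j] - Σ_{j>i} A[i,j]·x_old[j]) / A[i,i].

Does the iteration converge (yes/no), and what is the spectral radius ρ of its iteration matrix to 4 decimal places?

yes, ρ = 0.6117

A = D + L + U where D = diag(5, 10, 8).
Gauss-Seidel: T = -(D+L)⁻¹U, row 0 first, T[0,2] = -(3)/(5) = -0.6000; later rows by forward substitution.
  T[0,:] = [+0.0000  +0.2000  -0.6000]
  T[1,:] = [+0.0000  -0.0600  +0.6800]
  T[2,:] = [+0.0000  +0.1150  -0.4700]
eigenvalue magnitudes: 0.6117, 0.0817, 0.0000.
ρ(T) = max|λ| = 0.6117; 0.6117 < 1 ⇒ converges.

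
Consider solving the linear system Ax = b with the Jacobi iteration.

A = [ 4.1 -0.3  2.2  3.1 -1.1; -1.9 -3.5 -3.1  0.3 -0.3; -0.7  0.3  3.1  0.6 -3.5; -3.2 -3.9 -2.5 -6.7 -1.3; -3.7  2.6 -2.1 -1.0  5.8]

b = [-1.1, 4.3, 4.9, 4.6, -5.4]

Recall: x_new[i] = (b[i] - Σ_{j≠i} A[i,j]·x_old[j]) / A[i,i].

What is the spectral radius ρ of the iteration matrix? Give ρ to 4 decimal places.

A = D + L + U where D = diag(4.1, -3.5, 3.1, -6.7, 5.8).
T_J = -D⁻¹(L+U): T[2,0] = -(-0.7)/(3.1) = +0.2258; T[2,2] = 0.
  T[0,:] = [+0.0000, +0.0732, -0.5366, -0.7561, +0.2683]
  T[1,:] = [-0.5429, +0.0000, -0.8857, +0.0857, -0.0857]
  T[2,:] = [+0.2258, -0.0968, +0.0000, -0.1935, +1.1290]
  T[3,:] = [-0.4776, -0.5821, -0.3731, +0.0000, -0.1940]
  T[4,:] = [+0.6379, -0.4483, +0.3621, +0.1724, +0.0000]
|roots of det(T-λI)|: 1.1334, 0.8530, 0.8530, 0.6044, 0.6044.
spectral radius ρ = 1.1334; 1.1334 > 1: divergent.

1.1334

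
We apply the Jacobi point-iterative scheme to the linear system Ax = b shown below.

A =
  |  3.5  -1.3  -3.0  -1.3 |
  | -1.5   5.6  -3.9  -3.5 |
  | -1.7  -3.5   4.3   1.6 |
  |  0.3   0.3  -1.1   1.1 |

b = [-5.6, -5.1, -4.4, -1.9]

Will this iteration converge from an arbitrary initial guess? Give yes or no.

A = D + L + U where D = diag(3.5, 5.6, 4.3, 1.1).
Jacobi: T = -D⁻¹(L+U), T[0,1] = -(-1.3)/(3.5) = +0.3714; T[0,0] = 0.
  T[0,:] = [+0.0000 +0.3714 +0.8571 +0.3714]
  T[1,:] = [+0.2679 +0.0000 +0.6964 +0.6250]
  T[2,:] = [+0.3953 +0.8140 +0.0000 -0.3721]
  T[3,:] = [-0.2727 -0.2727 +1.0000 +0.0000]
|roots of det(T-λI)|: 1.1770, 0.8929, 0.8929, 0.2426.
spectral radius ρ = 1.1770; 1.1770 > 1, so it fails to converge.

no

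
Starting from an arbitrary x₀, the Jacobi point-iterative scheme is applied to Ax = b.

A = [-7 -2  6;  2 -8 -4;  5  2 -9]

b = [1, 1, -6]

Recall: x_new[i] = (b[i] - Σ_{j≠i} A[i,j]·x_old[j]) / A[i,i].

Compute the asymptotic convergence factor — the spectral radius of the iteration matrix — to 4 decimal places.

0.6910

Let D = diag(-7, -8, -9); L, U the strict triangles.
Jacobi: T = -D⁻¹(L+U), T[2,0] = -(5)/(-9) = +0.5556; T[2,2] = 0.
  T[0,:] = [+0.0000 -0.2857 +0.8571]
  T[1,:] = [+0.2500 +0.0000 -0.5000]
  T[2,:] = [+0.5556 +0.2222 +0.0000]
eigenvalue magnitudes: 0.6910, 0.4287, 0.4287.
spectral radius ρ = 0.6910; 0.6910 < 1: convergent.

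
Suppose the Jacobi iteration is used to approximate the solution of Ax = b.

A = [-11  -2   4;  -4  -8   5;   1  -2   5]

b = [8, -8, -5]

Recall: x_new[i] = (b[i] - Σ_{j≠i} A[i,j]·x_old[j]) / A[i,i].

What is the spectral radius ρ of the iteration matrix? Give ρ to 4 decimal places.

0.5936

Diagonal D = diag(-11, -8, 5); L, U strict lower/upper.
T_J = -D⁻¹(L+U): T[0,1] = -(-2)/(-11) = -0.1818; T[0,0] = 0.
  T[0,:] = [+0.0000 -0.1818 +0.3636]
  T[1,:] = [-0.5000 +0.0000 +0.6250]
  T[2,:] = [-0.2000 +0.4000 +0.0000]
|λ(T)| sorted: 0.5936, 0.3591, 0.2346.
ρ = 0.5936; 0.5936 < 1: convergent.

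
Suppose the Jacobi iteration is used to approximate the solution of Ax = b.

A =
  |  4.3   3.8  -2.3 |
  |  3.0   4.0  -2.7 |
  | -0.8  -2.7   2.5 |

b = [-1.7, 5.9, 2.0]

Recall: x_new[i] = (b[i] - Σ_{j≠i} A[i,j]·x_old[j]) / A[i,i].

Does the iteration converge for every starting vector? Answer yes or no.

Diagonal D = diag(4.3, 4, 2.5); L, U strict lower/upper.
Jacobi: T = -D⁻¹(L+U), T[0,1] = -(3.8)/(4.3) = -0.8837; T[0,0] = 0.
  T[0,:] = [+0.0000  -0.8837  +0.5349]
  T[1,:] = [-0.7500  +0.0000  +0.6750]
  T[2,:] = [+0.3200  +1.0800  +0.0000]
|λ(T)| sorted: 1.4156, 0.9529, 0.4627.
spectral radius ρ = 1.4156; 1.4156 > 1 ⇒ diverges.

no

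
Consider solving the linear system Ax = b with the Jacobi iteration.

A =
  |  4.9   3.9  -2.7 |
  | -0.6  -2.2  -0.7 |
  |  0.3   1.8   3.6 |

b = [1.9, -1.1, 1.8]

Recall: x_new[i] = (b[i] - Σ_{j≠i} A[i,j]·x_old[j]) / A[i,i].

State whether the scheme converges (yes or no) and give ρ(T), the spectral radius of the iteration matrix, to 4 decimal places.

yes, ρ = 0.6436

Write A = D+L+U with D = diag(4.9, -2.2, 3.6).
Jacobi T = -D⁻¹(L+U): T[0,2] = -(-2.7)/(4.9) = +0.5510; T[0,0] = 0.
  T[0,:] = [+0.0000 -0.7959 +0.5510]
  T[1,:] = [-0.2727 +0.0000 -0.3182]
  T[2,:] = [-0.0833 -0.5000 +0.0000]
|eigenvalues of T|: 0.6436, 0.4618, 0.1818.
ρ = 0.6436; 0.6436 < 1 ⇒ converges.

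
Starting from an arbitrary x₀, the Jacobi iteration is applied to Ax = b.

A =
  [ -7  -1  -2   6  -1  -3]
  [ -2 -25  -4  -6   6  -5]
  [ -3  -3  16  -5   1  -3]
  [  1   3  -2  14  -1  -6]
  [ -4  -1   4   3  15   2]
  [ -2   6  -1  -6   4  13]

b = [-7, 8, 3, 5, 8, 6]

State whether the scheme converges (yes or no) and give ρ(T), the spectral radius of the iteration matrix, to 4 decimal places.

Split A = D + L + U, D = diag(-7, -25, 16, 14, 15, 13).
Jacobi: T = -D⁻¹(L+U), T[4,0] = -(-4)/(15) = +0.2667; T[4,4] = 0.
  T[0,:] = [+0.0000, -0.1429, -0.2857, +0.8571, -0.1429, -0.4286]
  T[1,:] = [-0.0800, +0.0000, -0.1600, -0.2400, +0.2400, -0.2000]
  T[2,:] = [+0.1875, +0.1875, +0.0000, +0.3125, -0.0625, +0.1875]
  T[3,:] = [-0.0714, -0.2143, +0.1429, +0.0000, +0.0714, +0.4286]
  T[4,:] = [+0.2667, +0.0667, -0.2667, -0.2000, +0.0000, -0.1333]
  T[5,:] = [+0.1538, -0.4615, +0.0769, +0.4615, -0.3077, +0.0000]
|roots of det(T-λI)|: 0.8360, 0.5658, 0.5658, 0.2165, 0.2056, 0.2056.
ρ(T) = max|λ| = 0.8360; 0.8360 < 1: convergent.

yes, ρ = 0.8360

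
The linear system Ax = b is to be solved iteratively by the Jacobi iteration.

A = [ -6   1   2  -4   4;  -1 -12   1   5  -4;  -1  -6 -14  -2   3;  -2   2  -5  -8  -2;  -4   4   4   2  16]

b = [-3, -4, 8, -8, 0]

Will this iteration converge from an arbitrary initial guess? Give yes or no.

yes

Split A = D + L + U, D = diag(-6, -12, -14, -8, 16).
Jacobi T = -D⁻¹(L+U): T[3,4] = -(-2)/(-8) = -0.2500; T[3,3] = 0.
  T[0,:] = [+0.0000, +0.1667, +0.3333, -0.6667, +0.6667]
  T[1,:] = [-0.0833, +0.0000, +0.0833, +0.4167, -0.3333]
  T[2,:] = [-0.0714, -0.4286, +0.0000, -0.1429, +0.2143]
  T[3,:] = [-0.2500, +0.2500, -0.6250, +0.0000, -0.2500]
  T[4,:] = [+0.2500, -0.2500, -0.2500, -0.1250, +0.0000]
moduli |λ_i(T)| = 0.9125, 0.6376, 0.3669, 0.3669, 0.0350.
spectral radius ρ = 0.9125; 0.9125 < 1, so it converges for any x₀.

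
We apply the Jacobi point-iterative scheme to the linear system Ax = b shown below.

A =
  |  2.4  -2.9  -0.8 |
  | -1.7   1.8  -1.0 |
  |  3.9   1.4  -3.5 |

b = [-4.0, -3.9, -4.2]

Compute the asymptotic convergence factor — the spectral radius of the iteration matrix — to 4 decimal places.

Write A = D+L+U with D = diag(2.4, 1.8, -3.5).
Jacobi T = -D⁻¹(L+U): T[2,0] = -(3.9)/(-3.5) = +1.1143; T[2,2] = 0.
  T[0,:] = [+0.0000 +1.2083 +0.3333]
  T[1,:] = [+0.9444 +0.0000 +0.5556]
  T[2,:] = [+1.1143 +0.4000 +0.0000]
|λ(T)| sorted: 1.5198, 0.8094, 0.7105.
spectral radius ρ = 1.5198; 1.5198 > 1, so it fails to converge.

1.5198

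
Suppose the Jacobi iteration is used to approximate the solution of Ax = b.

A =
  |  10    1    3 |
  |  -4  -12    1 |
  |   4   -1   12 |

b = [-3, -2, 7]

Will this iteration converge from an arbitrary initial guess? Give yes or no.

Split A = D + L + U, D = diag(10, -12, 12).
Jacobi T = -D⁻¹(L+U): T[2,0] = -(4)/(12) = -0.3333; T[2,2] = 0.
  T[0,:] = [+0.0000  -0.1000  -0.3000]
  T[1,:] = [-0.3333  +0.0000  +0.0833]
  T[2,:] = [-0.3333  +0.0833  +0.0000]
|roots of det(T-λI)|: 0.4092, 0.3259, 0.0833.
ρ = 0.4092; 0.4092 < 1 ⇒ converges.

yes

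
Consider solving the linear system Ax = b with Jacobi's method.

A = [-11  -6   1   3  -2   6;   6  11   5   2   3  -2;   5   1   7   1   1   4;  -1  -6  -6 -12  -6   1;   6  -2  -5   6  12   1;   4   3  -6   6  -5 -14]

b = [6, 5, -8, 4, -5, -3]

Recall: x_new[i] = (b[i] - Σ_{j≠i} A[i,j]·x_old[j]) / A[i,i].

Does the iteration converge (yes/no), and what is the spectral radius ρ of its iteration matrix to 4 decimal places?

no, ρ = 1.1439

Write A = D+L+U with D = diag(-11, 11, 7, -12, 12, -14).
Jacobi: T = -D⁻¹(L+U), T[0,3] = -(3)/(-11) = +0.2727; T[0,0] = 0.
  T[0,:] = [+0.0000  -0.5455  +0.0909  +0.2727  -0.1818  +0.5455]
  T[1,:] = [-0.5455  +0.0000  -0.4545  -0.1818  -0.2727  +0.1818]
  T[2,:] = [-0.7143  -0.1429  +0.0000  -0.1429  -0.1429  -0.5714]
  T[3,:] = [-0.0833  -0.5000  -0.5000  +0.0000  -0.5000  +0.0833]
  T[4,:] = [-0.5000  +0.1667  +0.4167  -0.5000  +0.0000  -0.0833]
  T[5,:] = [+0.2857  +0.2143  -0.4286  +0.4286  -0.3571  +0.0000]
|roots of det(T-λI)|: 1.1439, 0.9575, 0.6216, 0.5502, 0.5502, 0.2941.
ρ(T) = max|λ| = 1.1439; 1.1439 > 1, so it fails to converge.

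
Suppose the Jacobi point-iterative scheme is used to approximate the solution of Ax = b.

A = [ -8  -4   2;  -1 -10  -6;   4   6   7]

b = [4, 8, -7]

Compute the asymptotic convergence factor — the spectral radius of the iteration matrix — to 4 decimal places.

Write A = D+L+U with D = diag(-8, -10, 7).
T_J = -D⁻¹(L+U): T[2,1] = -(6)/(7) = -0.8571; T[2,2] = 0.
  T[0,:] = [+0.0000 -0.5000 +0.2500]
  T[1,:] = [-0.1000 +0.0000 -0.6000]
  T[2,:] = [-0.5714 -0.8571 +0.0000]
eigenvalue magnitudes: 0.7830, 0.4377, 0.4377.
spectral radius ρ = 0.7830; 0.7830 < 1 ⇒ converges.

0.7830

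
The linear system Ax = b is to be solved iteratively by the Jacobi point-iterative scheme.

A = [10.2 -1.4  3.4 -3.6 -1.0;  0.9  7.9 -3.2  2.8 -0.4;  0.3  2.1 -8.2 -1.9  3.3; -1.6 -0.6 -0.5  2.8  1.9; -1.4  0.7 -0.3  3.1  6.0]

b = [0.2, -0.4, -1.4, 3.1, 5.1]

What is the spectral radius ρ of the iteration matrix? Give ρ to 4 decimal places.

0.8723

A = D + L + U where D = diag(10.2, 7.9, -8.2, 2.8, 6).
Jacobi T = -D⁻¹(L+U): T[1,3] = -(2.8)/(7.9) = -0.3544; T[1,1] = 0.
  T[0,:] = [+0.0000 +0.1373 -0.3333 +0.3529 +0.0980]
  T[1,:] = [-0.1139 +0.0000 +0.4051 -0.3544 +0.0506]
  T[2,:] = [+0.0366 +0.2561 +0.0000 -0.2317 +0.4024]
  T[3,:] = [+0.5714 +0.2143 +0.1786 +0.0000 -0.6786]
  T[4,:] = [+0.2333 -0.1167 +0.0500 -0.5167 +0.0000]
|roots of det(T-λI)|: 0.8723, 0.5534, 0.5534, 0.0961, 0.0961.
ρ(T) = max|λ| = 0.8723; 0.8723 < 1: convergent.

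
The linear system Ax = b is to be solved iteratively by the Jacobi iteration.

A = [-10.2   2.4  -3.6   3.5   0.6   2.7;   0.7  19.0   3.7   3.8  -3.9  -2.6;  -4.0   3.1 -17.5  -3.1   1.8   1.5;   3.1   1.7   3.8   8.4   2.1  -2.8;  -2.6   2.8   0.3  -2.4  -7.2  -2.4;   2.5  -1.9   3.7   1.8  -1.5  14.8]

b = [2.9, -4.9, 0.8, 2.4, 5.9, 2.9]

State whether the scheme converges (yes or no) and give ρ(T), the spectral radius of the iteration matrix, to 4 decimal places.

yes, ρ = 0.5679

Let D = diag(-10.2, 19, -17.5, 8.4, -7.2, 14.8); L, U the strict triangles.
Jacobi T = -D⁻¹(L+U): T[5,3] = -(1.8)/(14.8) = -0.1216; T[5,5] = 0.
  T[0,:] = [+0.0000, +0.2353, -0.3529, +0.3431, +0.0588, +0.2647]
  T[1,:] = [-0.0368, +0.0000, -0.1947, -0.2000, +0.2053, +0.1368]
  T[2,:] = [-0.2286, +0.1771, +0.0000, -0.1771, +0.1029, +0.0857]
  T[3,:] = [-0.3690, -0.2024, -0.4524, +0.0000, -0.2500, +0.3333]
  T[4,:] = [-0.3611, +0.3889, +0.0417, -0.3333, +0.0000, -0.3333]
  T[5,:] = [-0.1689, +0.1284, -0.2500, -0.1216, +0.1014, +0.0000]
|λ(T)| sorted: 0.5679, 0.4666, 0.4666, 0.2079, 0.1571, 0.1562.
ρ = 0.5679; 0.5679 < 1: convergent.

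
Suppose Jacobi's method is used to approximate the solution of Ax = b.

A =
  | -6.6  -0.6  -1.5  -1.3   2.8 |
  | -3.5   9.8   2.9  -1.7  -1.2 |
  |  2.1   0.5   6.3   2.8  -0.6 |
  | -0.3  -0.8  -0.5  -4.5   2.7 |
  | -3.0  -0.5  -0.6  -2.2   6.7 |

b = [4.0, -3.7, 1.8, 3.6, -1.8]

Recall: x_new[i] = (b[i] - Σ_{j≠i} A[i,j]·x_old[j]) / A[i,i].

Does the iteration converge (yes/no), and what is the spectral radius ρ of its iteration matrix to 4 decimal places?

Split A = D + L + U, D = diag(-6.6, 9.8, 6.3, -4.5, 6.7).
T_J = -D⁻¹(L+U): T[3,4] = -(2.7)/(-4.5) = +0.6000; T[3,3] = 0.
  T[0,:] = [+0.0000, -0.0909, -0.2273, -0.1970, +0.4242]
  T[1,:] = [+0.3571, +0.0000, -0.2959, +0.1735, +0.1224]
  T[2,:] = [-0.3333, -0.0794, +0.0000, -0.4444, +0.0952]
  T[3,:] = [-0.0667, -0.1778, -0.1111, +0.0000, +0.6000]
  T[4,:] = [+0.4478, +0.0746, +0.0896, +0.3284, +0.0000]
moduli |λ_i(T)| = 0.8261, 0.5617, 0.2103, 0.2103, 0.0434.
ρ(T) = max|λ| = 0.8261; 0.8261 < 1: convergent.

yes, ρ = 0.8261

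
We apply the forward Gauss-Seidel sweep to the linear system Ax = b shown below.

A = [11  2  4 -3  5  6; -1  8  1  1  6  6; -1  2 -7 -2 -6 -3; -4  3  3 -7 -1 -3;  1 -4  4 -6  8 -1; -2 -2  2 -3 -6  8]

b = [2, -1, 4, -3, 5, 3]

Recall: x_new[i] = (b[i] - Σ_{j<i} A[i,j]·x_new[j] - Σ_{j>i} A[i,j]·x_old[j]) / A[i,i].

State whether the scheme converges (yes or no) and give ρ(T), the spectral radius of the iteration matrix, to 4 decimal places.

no, ρ = 1.1946

Diagonal D = diag(11, 8, -7, -7, 8, 8); L, U strict lower/upper.
GS T = -(D+L)⁻¹U: row 0 first, T[0,1] = -(2)/(11) = -0.1818; later rows by forward substitution.
  T[0,:] = [+0.0000 -0.1818 -0.3636 +0.2727 -0.4545 -0.5455]
  T[1,:] = [+0.0000 -0.0227 -0.1705 -0.0909 -0.8068 -0.8182]
  T[2,:] = [+0.0000 +0.0195 +0.0032 -0.3506 -1.0227 -0.5844]
  T[3,:] = [+0.0000 +0.1025 +0.1361 -0.3451 -0.6672 -0.7180]
  T[4,:] = [+0.0000 +0.0785 +0.0607 -0.1630 -0.3356 -0.4622]
  T[5,:] = [+0.0000 +0.0413 -0.0378 -0.1186 -0.5616 -0.8107]
eigenvalue magnitudes: 1.1946, 0.2578, 0.2578, 0.0247, 0.0148, 0.0000.
ρ(T) = max|λ| = 1.1946; 1.1946 > 1 ⇒ diverges.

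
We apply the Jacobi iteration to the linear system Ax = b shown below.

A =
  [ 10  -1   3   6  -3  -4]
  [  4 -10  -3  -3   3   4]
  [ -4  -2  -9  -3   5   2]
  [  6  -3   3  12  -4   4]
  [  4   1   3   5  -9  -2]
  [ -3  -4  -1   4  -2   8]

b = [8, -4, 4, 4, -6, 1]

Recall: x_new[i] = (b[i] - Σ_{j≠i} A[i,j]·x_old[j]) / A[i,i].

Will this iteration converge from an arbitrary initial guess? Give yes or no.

Let D = diag(10, -10, -9, 12, -9, 8); L, U the strict triangles.
Jacobi: T = -D⁻¹(L+U), T[2,5] = -(2)/(-9) = +0.2222; T[2,2] = 0.
  T[0,:] = [+0.0000  +0.1000  -0.3000  -0.6000  +0.3000  +0.4000]
  T[1,:] = [+0.4000  +0.0000  -0.3000  -0.3000  +0.3000  +0.4000]
  T[2,:] = [-0.4444  -0.2222  +0.0000  -0.3333  +0.5556  +0.2222]
  T[3,:] = [-0.5000  +0.2500  -0.2500  +0.0000  +0.3333  -0.3333]
  T[4,:] = [+0.4444  +0.1111  +0.3333  +0.5556  +0.0000  -0.2222]
  T[5,:] = [+0.3750  +0.5000  +0.1250  -0.5000  +0.2500  +0.0000]
moduli |λ_i(T)| = 1.2115, 0.9862, 0.5775, 0.4583, 0.4583, 0.0847.
ρ = 1.2115; 1.2115 > 1 ⇒ diverges.

no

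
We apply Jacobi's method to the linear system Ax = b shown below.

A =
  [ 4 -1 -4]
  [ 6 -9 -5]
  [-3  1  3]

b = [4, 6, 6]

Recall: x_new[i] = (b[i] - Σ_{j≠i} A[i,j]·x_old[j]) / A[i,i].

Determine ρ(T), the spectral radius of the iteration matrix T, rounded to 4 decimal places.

Diagonal D = diag(4, -9, 3); L, U strict lower/upper.
Jacobi T = -D⁻¹(L+U): T[2,1] = -(1)/(3) = -0.3333; T[2,2] = 0.
  T[0,:] = [+0.0000 +0.2500 +1.0000]
  T[1,:] = [+0.6667 +0.0000 -0.5556]
  T[2,:] = [+1.0000 -0.3333 +0.0000]
moduli |λ_i(T)| = 1.2784, 0.9943, 0.2841.
ρ(T) = max|λ| = 1.2784; 1.2784 > 1, so it fails to converge.

1.2784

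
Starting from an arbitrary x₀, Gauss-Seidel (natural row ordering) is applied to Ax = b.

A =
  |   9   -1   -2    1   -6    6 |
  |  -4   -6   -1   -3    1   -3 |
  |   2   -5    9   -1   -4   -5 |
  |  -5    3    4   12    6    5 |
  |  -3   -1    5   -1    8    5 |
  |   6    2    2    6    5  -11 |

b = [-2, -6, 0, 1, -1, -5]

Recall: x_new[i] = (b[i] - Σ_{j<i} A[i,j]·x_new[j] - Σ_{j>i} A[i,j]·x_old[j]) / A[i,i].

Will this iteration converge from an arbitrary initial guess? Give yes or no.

A = D + L + U where D = diag(9, -6, 9, 12, 8, -11).
GS T = -(D+L)⁻¹U: row 0 first, T[0,4] = -(-6)/(9) = +0.6667; later rows by forward substitution.
  T[0,:] = [+0.0000, +0.1111, +0.2222, -0.1111, +0.6667, -0.6667]
  T[1,:] = [+0.0000, -0.0741, -0.3148, -0.4259, -0.2778, -0.0556]
  T[2,:] = [+0.0000, -0.0658, -0.2243, -0.1008, +0.1420, +0.6728]
  T[3,:] = [+0.0000, +0.0868, +0.2461, +0.0938, -0.2001, -0.9048]
  T[4,:] = [+0.0000, +0.0844, +0.2149, -0.0202, +0.1015, -1.4156]
  T[5,:] = [+0.0000, +0.1209, +0.2551, -0.1144, +0.2759, -1.3884]
|eigenvalues of T|: 1.3038, 0.2341, 0.1795, 0.1795, 0.0357, 0.0000.
ρ = 1.3038; 1.3038 > 1, so it fails to converge.

no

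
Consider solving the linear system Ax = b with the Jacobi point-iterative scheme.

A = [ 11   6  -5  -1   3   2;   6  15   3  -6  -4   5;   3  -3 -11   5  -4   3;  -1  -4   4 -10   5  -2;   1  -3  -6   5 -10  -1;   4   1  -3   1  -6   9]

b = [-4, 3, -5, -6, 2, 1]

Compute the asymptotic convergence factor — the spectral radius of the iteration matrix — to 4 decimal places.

Diagonal D = diag(11, 15, -11, -10, -10, 9); L, U strict lower/upper.
Jacobi T = -D⁻¹(L+U): T[1,4] = -(-4)/(15) = +0.2667; T[1,1] = 0.
  T[0,:] = [+0.0000 -0.5455 +0.4545 +0.0909 -0.2727 -0.1818]
  T[1,:] = [-0.4000 +0.0000 -0.2000 +0.4000 +0.2667 -0.3333]
  T[2,:] = [+0.2727 -0.2727 +0.0000 +0.4545 -0.3636 +0.2727]
  T[3,:] = [-0.1000 -0.4000 +0.4000 +0.0000 +0.5000 -0.2000]
  T[4,:] = [+0.1000 -0.3000 -0.6000 +0.5000 +0.0000 -0.1000]
  T[5,:] = [-0.4444 -0.1111 +0.3333 -0.1111 +0.6667 +0.0000]
moduli |λ_i(T)| = 1.1270, 0.6656, 0.5106, 0.5106, 0.4514, 0.2869.
ρ(T) = max|λ| = 1.1270; 1.1270 > 1 ⇒ diverges.

1.1270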